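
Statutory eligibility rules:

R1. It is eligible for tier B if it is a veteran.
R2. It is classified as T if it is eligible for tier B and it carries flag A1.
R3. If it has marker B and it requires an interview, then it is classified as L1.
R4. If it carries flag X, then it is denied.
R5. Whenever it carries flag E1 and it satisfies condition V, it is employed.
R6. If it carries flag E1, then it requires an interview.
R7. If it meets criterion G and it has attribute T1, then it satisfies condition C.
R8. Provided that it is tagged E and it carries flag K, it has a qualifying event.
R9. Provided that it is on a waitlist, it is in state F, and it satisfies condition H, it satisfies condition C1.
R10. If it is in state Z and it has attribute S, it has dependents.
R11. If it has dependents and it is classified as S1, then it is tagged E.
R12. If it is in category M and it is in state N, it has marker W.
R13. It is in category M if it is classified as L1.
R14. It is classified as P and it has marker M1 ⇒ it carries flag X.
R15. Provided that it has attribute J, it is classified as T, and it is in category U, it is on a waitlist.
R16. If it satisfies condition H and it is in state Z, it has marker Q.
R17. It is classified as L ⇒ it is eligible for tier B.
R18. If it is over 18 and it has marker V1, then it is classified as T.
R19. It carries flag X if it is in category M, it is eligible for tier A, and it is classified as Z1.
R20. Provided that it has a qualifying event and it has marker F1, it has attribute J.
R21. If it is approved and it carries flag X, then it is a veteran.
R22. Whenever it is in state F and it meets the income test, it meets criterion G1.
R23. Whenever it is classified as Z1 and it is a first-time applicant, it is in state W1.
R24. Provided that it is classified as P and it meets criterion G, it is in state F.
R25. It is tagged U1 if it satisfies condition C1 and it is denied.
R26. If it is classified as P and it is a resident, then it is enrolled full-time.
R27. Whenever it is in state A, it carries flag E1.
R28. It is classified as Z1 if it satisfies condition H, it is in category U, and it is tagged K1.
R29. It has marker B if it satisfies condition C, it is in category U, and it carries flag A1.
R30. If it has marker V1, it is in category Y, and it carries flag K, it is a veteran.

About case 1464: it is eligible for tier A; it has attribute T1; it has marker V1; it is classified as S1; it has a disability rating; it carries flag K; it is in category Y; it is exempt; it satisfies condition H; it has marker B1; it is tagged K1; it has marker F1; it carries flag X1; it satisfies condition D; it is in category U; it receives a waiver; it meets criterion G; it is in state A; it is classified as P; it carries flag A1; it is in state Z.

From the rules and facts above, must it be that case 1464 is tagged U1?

Forward chaining from the given facts derives: satisfies condition C, has marker Q, is in state F, carries flag E1, is classified as Z1, has marker B, is a veteran, is eligible for tier B, is classified as T, requires an interview, is classified as L1, is in category M, carries flag X, is denied.
The only rule concluding "it is tagged U1" is R25, which needs "it satisfies condition C1"; that is never established.

No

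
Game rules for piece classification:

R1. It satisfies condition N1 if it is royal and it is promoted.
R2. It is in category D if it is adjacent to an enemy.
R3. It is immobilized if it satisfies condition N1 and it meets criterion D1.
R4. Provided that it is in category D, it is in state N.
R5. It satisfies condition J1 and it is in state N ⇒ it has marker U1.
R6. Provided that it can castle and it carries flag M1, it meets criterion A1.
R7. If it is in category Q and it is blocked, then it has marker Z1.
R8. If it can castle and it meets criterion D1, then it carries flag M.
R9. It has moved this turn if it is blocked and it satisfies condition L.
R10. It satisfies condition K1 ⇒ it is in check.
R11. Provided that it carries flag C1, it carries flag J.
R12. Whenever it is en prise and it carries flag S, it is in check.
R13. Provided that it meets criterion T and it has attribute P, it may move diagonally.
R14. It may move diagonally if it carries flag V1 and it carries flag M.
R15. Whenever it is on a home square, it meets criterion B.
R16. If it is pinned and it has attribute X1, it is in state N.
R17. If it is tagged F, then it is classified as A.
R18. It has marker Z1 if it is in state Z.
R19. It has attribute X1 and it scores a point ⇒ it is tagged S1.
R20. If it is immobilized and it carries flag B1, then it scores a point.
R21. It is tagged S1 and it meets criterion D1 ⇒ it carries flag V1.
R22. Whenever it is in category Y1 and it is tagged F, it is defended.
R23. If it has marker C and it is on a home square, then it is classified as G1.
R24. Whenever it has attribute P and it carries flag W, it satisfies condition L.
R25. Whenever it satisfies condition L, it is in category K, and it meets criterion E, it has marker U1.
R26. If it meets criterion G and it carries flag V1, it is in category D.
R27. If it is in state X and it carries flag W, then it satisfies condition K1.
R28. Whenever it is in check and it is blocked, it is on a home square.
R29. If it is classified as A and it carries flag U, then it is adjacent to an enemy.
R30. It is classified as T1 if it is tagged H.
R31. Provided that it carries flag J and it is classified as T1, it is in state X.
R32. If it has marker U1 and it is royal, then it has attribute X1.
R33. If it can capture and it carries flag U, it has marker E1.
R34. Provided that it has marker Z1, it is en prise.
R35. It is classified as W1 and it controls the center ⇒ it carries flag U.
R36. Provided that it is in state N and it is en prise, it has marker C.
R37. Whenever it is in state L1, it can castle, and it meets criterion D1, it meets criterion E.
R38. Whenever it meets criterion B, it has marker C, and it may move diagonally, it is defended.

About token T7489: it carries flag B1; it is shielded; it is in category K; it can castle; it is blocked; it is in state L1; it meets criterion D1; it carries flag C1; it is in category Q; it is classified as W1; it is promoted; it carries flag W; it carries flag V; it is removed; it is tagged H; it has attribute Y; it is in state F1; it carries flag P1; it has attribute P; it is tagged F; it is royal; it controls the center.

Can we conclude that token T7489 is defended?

By R1 (it is royal, it is promoted): it satisfies condition N1.
By R3 (it satisfies condition N1, it meets criterion D1): it is immobilized.
By R7 (it is in category Q, it is blocked): it has marker Z1.
By R8 (it can castle, it meets criterion D1): it carries flag M.
By R11 (it carries flag C1): it carries flag J.
By R17 (it is tagged F): it is classified as A.
By R20 (it is immobilized, it carries flag B1): it scores a point.
By R24 (it has attribute P, it carries flag W): it satisfies condition L.
By R30 (it is tagged H): it is classified as T1.
By R31 (it carries flag J, it is classified as T1): it is in state X.
By R34 (it has marker Z1): it is en prise.
By R35 (it is classified as W1, it controls the center): it carries flag U.
By R37 (it is in state L1, it can castle, it meets criterion D1): it meets criterion E.
By R25 (it satisfies condition L, it is in category K, it meets criterion E): it has marker U1.
By R27 (it is in state X, it carries flag W): it satisfies condition K1.
By R29 (it is classified as A, it carries flag U): it is adjacent to an enemy.
By R32 (it has marker U1, it is royal): it has attribute X1.
By R2 (it is adjacent to an enemy): it is in category D.
By R4 (it is in category D): it is in state N.
By R10 (it satisfies condition K1): it is in check.
By R19 (it has attribute X1, it scores a point): it is tagged S1.
By R21 (it is tagged S1, it meets criterion D1): it carries flag V1.
By R28 (it is in check, it is blocked): it is on a home square.
By R36 (it is in state N, it is en prise): it has marker C.
By R14 (it carries flag V1, it carries flag M): it may move diagonally.
By R15 (it is on a home square): it meets criterion B.
By R38 (it meets criterion B, it has marker C, it may move diagonally): it is defended.

Yes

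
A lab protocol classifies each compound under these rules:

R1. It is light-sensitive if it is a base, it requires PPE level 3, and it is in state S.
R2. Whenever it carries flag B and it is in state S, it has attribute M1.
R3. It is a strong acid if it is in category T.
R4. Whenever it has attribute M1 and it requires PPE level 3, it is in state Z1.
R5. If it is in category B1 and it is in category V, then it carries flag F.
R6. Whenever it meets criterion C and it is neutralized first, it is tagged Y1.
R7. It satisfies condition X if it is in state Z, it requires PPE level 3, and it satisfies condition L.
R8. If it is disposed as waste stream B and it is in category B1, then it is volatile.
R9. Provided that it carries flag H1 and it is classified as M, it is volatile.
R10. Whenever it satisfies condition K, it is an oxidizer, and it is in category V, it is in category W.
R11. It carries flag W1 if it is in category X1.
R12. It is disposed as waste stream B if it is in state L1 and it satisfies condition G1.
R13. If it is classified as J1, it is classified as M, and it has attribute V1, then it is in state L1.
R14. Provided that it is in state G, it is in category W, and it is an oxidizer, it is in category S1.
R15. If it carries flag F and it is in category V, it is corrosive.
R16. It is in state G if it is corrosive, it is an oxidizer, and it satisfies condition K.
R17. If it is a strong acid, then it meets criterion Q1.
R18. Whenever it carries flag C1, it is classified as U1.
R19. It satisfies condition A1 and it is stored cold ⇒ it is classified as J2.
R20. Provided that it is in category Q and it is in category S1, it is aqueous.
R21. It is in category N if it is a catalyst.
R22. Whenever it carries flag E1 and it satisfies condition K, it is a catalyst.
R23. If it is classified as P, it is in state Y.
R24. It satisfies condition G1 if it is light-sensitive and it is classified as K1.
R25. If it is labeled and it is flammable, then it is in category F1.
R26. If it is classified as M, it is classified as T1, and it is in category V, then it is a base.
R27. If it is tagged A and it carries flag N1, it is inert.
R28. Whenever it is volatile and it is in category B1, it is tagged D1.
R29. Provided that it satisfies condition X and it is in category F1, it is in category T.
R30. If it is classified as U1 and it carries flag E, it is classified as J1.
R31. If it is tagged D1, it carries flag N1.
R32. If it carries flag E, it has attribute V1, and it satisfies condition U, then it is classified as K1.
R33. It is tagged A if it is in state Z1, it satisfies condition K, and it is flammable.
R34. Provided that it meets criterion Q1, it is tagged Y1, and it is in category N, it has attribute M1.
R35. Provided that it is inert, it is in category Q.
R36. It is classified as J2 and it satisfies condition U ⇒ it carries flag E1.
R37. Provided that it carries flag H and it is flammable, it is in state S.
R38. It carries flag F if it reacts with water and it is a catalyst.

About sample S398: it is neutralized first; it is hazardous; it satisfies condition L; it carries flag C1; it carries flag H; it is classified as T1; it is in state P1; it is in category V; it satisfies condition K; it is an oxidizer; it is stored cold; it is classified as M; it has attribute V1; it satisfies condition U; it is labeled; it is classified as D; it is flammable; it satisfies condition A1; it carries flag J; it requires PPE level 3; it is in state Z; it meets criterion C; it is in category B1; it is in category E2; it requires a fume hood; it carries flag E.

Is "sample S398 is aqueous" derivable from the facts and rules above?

Yes

By R5 (it is in category B1, it is in category V): it carries flag F.
By R6 (it meets criterion C, it is neutralized first): it is tagged Y1.
By R7 (it is in state Z, it requires PPE level 3, it satisfies condition L): it satisfies condition X.
By R10 (it satisfies condition K, it is an oxidizer, it is in category V): it is in category W.
By R15 (it carries flag F, it is in category V): it is corrosive.
By R16 (it is corrosive, it is an oxidizer, it satisfies condition K): it is in state G.
By R18 (it carries flag C1): it is classified as U1.
By R19 (it satisfies condition A1, it is stored cold): it is classified as J2.
By R25 (it is labeled, it is flammable): it is in category F1.
By R26 (it is classified as M, it is classified as T1, it is in category V): it is a base.
By R29 (it satisfies condition X, it is in category F1): it is in category T.
By R30 (it is classified as U1, it carries flag E): it is classified as J1.
By R32 (it carries flag E, it has attribute V1, it satisfies condition U): it is classified as K1.
By R36 (it is classified as J2, it satisfies condition U): it carries flag E1.
By R37 (it carries flag H, it is flammable): it is in state S.
By R1 (it is a base, it requires PPE level 3, it is in state S): it is light-sensitive.
By R3 (it is in category T): it is a strong acid.
By R13 (it is classified as J1, it is classified as M, it has attribute V1): it is in state L1.
By R14 (it is in state G, it is in category W, it is an oxidizer): it is in category S1.
By R17 (it is a strong acid): it meets criterion Q1.
By R22 (it carries flag E1, it satisfies condition K): it is a catalyst.
By R24 (it is light-sensitive, it is classified as K1): it satisfies condition G1.
By R12 (it is in state L1, it satisfies condition G1): it is disposed as waste stream B.
By R21 (it is a catalyst): it is in category N.
By R34 (it meets criterion Q1, it is tagged Y1, it is in category N): it has attribute M1.
By R4 (it has attribute M1, it requires PPE level 3): it is in state Z1.
By R8 (it is disposed as waste stream B, it is in category B1): it is volatile.
By R28 (it is volatile, it is in category B1): it is tagged D1.
By R31 (it is tagged D1): it carries flag N1.
By R33 (it is in state Z1, it satisfies condition K, it is flammable): it is tagged A.
By R27 (it is tagged A, it carries flag N1): it is inert.
By R35 (it is inert): it is in category Q.
By R20 (it is in category Q, it is in category S1): it is aqueous.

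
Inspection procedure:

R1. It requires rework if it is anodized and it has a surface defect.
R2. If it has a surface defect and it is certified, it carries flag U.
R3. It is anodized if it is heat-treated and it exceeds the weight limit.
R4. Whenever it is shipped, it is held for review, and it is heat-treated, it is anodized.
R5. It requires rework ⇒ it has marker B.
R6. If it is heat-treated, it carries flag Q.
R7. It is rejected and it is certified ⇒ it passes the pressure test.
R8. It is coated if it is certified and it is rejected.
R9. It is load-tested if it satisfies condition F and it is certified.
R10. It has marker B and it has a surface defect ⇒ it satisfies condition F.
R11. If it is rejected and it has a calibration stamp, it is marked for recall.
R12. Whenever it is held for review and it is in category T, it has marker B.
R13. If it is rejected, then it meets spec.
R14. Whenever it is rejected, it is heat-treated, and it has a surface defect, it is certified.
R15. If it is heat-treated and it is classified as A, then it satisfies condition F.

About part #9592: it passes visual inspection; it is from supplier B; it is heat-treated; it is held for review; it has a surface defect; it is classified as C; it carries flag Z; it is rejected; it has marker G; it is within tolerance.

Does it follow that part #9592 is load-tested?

Forward chaining from the given facts derives: carries flag Q, meets spec, is certified, carries flag U, passes the pressure test, is coated.
The only rule concluding "it is load-tested" is R9, which needs "it satisfies condition F"; that is never established.

No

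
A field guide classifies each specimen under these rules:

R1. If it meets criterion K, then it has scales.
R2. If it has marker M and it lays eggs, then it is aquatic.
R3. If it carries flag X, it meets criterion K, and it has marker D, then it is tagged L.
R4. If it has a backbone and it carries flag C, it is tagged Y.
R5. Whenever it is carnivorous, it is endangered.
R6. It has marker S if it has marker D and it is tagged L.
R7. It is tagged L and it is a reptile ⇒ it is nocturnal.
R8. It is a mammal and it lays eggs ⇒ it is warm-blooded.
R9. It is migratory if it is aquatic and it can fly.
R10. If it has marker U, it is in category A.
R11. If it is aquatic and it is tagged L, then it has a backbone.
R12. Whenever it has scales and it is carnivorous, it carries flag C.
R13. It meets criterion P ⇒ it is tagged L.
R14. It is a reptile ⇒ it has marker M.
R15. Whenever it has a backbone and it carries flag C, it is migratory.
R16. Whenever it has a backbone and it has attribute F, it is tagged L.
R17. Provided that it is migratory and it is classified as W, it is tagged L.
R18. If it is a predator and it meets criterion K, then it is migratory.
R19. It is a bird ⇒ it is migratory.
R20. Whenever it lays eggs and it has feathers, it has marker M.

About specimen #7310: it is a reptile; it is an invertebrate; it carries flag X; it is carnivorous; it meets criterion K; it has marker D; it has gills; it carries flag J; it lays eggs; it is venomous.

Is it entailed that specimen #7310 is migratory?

By R1 (it meets criterion K): it has scales.
By R3 (it carries flag X, it meets criterion K, it has marker D): it is tagged L.
By R12 (it has scales, it is carnivorous): it carries flag C.
By R14 (it is a reptile): it has marker M.
By R2 (it has marker M, it lays eggs): it is aquatic.
By R11 (it is aquatic, it is tagged L): it has a backbone.
By R15 (it has a backbone, it carries flag C): it is migratory.

Yes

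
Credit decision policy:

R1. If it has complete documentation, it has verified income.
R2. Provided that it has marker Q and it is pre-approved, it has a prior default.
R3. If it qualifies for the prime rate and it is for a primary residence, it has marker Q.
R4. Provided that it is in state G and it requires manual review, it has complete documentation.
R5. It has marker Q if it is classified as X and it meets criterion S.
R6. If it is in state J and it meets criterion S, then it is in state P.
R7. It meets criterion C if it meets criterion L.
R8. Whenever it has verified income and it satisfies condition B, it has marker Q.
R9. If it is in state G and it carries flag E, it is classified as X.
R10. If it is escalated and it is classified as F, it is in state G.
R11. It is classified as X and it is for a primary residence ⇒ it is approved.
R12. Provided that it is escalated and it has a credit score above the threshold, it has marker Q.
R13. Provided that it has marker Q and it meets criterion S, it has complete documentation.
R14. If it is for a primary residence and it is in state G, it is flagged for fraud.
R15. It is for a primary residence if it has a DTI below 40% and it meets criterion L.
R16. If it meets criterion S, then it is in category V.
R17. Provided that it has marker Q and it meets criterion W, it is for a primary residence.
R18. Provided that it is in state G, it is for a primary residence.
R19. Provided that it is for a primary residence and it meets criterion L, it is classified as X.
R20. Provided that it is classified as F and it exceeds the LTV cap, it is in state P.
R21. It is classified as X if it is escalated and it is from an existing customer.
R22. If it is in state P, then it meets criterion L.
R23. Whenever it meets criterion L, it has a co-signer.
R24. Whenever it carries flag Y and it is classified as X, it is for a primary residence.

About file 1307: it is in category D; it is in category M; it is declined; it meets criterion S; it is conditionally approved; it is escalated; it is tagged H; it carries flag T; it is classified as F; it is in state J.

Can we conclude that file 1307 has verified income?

By R6 (it is in state J, it meets criterion S): it is in state P.
By R10 (it is escalated, it is classified as F): it is in state G.
By R18 (it is in state G): it is for a primary residence.
By R22 (it is in state P): it meets criterion L.
By R19 (it is for a primary residence, it meets criterion L): it is classified as X.
By R5 (it is classified as X, it meets criterion S): it has marker Q.
By R13 (it has marker Q, it meets criterion S): it has complete documentation.
By R1 (it has complete documentation): it has verified income.

Yes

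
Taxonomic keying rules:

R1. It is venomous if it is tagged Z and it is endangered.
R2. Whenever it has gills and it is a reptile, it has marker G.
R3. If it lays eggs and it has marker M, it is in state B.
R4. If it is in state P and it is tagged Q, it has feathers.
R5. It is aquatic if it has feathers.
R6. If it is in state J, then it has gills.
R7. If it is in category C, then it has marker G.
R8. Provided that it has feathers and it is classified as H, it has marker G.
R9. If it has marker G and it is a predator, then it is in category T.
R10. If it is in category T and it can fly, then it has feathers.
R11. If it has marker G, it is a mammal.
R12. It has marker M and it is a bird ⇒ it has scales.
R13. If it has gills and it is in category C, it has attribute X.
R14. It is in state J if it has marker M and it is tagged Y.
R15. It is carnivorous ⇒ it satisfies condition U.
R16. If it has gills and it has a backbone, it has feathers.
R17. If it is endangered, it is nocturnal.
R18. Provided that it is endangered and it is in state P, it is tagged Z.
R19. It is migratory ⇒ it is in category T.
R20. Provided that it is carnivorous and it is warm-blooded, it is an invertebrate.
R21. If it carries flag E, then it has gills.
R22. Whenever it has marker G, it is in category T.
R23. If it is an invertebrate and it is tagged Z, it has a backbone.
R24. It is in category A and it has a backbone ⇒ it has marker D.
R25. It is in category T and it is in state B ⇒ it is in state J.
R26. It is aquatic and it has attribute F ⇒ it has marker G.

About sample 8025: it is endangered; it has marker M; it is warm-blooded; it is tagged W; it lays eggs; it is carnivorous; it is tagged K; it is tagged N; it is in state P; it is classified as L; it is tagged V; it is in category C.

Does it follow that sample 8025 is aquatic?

Yes

By R3 (it lays eggs, it has marker M): it is in state B.
By R7 (it is in category C): it has marker G.
By R18 (it is endangered, it is in state P): it is tagged Z.
By R20 (it is carnivorous, it is warm-blooded): it is an invertebrate.
By R22 (it has marker G): it is in category T.
By R23 (it is an invertebrate, it is tagged Z): it has a backbone.
By R25 (it is in category T, it is in state B): it is in state J.
By R6 (it is in state J): it has gills.
By R16 (it has gills, it has a backbone): it has feathers.
By R5 (it has feathers): it is aquatic.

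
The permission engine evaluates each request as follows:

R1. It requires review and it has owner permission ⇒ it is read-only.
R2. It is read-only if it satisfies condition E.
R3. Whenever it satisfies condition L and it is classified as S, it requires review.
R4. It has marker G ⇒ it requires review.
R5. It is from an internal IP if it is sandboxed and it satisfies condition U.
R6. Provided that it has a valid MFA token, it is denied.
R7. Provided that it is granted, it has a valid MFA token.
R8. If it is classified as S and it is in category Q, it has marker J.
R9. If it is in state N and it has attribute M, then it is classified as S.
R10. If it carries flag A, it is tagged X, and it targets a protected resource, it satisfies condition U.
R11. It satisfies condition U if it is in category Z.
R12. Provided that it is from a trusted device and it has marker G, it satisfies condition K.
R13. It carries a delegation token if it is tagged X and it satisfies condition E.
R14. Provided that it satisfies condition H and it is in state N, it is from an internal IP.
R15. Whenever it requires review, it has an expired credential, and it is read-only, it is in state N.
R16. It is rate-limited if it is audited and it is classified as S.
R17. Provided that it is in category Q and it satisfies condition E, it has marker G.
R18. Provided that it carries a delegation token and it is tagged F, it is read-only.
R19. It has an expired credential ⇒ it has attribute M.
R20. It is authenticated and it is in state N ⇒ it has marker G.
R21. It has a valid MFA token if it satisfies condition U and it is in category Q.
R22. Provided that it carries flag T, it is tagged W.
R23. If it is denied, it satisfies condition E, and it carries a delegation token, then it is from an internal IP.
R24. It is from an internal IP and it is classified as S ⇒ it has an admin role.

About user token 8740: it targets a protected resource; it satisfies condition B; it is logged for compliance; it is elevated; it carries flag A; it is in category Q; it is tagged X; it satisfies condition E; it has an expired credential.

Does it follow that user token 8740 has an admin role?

Yes

By R2 (it satisfies condition E): it is read-only.
By R10 (it carries flag A, it is tagged X, it targets a protected resource): it satisfies condition U.
By R13 (it is tagged X, it satisfies condition E): it carries a delegation token.
By R17 (it is in category Q, it satisfies condition E): it has marker G.
By R19 (it has an expired credential): it has attribute M.
By R21 (it satisfies condition U, it is in category Q): it has a valid MFA token.
By R4 (it has marker G): it requires review.
By R6 (it has a valid MFA token): it is denied.
By R15 (it requires review, it has an expired credential, it is read-only): it is in state N.
By R23 (it is denied, it satisfies condition E, it carries a delegation token): it is from an internal IP.
By R9 (it is in state N, it has attribute M): it is classified as S.
By R24 (it is from an internal IP, it is classified as S): it has an admin role.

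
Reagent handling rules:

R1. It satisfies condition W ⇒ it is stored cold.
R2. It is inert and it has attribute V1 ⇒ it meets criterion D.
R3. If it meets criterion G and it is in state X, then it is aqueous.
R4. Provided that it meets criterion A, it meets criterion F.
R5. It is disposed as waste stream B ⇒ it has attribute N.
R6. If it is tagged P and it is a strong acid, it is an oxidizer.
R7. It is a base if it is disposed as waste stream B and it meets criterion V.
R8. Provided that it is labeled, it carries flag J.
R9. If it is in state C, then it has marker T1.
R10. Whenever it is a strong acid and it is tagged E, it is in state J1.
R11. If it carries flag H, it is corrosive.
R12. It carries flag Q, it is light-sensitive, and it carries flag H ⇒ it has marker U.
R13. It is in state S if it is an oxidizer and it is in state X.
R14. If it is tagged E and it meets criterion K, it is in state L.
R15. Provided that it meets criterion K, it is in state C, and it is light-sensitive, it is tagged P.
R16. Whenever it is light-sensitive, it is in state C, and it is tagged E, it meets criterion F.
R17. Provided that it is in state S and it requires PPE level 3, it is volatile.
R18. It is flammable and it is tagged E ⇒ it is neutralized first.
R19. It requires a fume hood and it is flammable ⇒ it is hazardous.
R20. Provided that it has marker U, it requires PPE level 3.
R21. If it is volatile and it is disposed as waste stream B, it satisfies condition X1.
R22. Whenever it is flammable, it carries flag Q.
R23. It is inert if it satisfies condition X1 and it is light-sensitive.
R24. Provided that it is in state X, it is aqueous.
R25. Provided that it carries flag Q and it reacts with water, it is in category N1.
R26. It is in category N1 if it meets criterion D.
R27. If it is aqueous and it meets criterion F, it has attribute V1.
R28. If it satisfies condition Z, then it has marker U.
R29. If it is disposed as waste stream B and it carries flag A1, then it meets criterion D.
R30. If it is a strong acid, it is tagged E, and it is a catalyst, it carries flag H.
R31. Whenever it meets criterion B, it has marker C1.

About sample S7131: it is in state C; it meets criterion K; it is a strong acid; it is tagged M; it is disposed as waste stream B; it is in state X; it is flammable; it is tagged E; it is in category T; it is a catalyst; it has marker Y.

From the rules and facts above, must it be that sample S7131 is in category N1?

No

Forward chaining from the given facts derives: has attribute N, has marker T1, is in state J1, is in state L, is neutralized first, carries flag Q, is aqueous, carries flag H, is corrosive.
Rules concluding "it is in category N1": R25 needs "it reacts with water"; R26 needs "it meets criterion D" — none of these are established.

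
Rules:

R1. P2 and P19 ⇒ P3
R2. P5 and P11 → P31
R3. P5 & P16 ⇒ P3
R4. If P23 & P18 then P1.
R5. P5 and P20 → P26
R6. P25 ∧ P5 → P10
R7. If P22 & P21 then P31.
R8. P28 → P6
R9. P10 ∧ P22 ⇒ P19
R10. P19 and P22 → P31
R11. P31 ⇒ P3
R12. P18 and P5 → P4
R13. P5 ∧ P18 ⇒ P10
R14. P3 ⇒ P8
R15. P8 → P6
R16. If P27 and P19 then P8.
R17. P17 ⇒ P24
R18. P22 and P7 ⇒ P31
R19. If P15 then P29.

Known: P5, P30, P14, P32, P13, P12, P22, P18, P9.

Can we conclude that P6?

Yes

P10  (by R13: P5, P18)
P19  (by R9: P10, P22)
P31  (by R10: P19, P22)
P3  (by R11: P31)
P8  (by R14: P3)
P6  (by R15: P8)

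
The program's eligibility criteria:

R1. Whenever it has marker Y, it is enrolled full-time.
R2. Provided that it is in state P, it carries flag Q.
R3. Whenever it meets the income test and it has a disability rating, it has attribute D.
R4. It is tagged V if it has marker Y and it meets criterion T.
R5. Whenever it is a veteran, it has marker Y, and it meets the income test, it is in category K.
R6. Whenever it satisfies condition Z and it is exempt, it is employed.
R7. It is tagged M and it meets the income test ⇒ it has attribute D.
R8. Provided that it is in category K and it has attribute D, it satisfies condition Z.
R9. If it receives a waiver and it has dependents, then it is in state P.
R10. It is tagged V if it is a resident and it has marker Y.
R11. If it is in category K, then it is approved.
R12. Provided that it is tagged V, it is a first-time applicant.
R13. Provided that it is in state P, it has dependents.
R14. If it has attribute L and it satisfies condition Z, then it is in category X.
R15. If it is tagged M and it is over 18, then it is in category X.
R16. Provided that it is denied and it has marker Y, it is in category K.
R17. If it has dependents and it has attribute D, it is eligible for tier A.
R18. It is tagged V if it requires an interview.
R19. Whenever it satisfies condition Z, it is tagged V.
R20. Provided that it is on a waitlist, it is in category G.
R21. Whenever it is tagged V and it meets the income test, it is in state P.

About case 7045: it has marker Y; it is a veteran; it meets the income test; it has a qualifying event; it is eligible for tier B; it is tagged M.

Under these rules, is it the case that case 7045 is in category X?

Forward chaining from the given facts derives: is enrolled full-time, is in category K, has attribute D, satisfies condition Z, is approved, is tagged V, is in state P, carries flag Q, is a first-time applicant, has dependents, is eligible for tier A.
Rules concluding "it is in category X": R14 needs "it has attribute L"; R15 needs "it is over 18" — none of these are established.

No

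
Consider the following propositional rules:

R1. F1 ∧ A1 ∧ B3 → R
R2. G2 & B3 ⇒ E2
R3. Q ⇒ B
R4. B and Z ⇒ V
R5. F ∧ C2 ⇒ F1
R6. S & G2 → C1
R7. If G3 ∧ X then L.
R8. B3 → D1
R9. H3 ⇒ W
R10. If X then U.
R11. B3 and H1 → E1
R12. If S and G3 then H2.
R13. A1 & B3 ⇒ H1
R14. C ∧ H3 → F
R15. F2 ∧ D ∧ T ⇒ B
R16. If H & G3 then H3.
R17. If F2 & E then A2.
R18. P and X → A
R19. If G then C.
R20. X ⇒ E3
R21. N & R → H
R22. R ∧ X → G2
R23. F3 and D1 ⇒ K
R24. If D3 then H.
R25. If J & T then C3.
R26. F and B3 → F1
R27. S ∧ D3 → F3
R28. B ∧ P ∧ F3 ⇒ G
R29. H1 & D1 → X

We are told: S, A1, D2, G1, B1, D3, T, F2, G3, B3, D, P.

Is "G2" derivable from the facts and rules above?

D1  (by R8: B3)
H1  (by R13: A1, B3)
B  (by R15: F2, D, T)
H  (by R24: D3)
F3  (by R27: S, D3)
G  (by R28: B, P, F3)
X  (by R29: H1, D1)
H3  (by R16: H, G3)
C  (by R19: G)
F  (by R14: C, H3)
F1  (by R26: F, B3)
R  (by R1: F1, A1, B3)
G2  (by R22: R, X)

Yes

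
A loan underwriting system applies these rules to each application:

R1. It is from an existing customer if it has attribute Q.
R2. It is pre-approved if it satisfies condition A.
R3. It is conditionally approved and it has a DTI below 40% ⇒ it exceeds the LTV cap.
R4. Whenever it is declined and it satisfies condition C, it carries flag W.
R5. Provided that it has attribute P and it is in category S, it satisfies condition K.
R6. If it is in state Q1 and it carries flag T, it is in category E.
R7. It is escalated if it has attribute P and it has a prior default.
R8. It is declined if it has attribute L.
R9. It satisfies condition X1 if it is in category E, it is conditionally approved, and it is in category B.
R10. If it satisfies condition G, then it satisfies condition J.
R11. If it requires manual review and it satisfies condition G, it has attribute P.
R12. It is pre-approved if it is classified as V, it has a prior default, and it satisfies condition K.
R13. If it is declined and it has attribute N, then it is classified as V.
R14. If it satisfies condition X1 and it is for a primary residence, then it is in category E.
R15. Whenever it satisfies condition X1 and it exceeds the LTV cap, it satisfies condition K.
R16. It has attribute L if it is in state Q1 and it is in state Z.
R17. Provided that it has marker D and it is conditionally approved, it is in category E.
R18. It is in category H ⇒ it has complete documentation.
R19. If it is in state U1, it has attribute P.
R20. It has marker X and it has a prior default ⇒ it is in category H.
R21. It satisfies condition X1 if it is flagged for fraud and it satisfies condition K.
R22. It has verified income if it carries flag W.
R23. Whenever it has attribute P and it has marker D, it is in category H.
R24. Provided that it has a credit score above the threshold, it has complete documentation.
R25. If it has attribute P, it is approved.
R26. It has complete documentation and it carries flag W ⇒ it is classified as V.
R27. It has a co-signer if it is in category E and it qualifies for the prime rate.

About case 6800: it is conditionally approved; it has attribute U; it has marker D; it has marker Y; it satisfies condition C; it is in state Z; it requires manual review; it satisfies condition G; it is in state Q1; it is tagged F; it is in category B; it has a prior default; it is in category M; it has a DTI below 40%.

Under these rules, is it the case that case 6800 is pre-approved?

By R3 (it is conditionally approved, it has a DTI below 40%): it exceeds the LTV cap.
By R11 (it requires manual review, it satisfies condition G): it has attribute P.
By R16 (it is in state Q1, it is in state Z): it has attribute L.
By R17 (it has marker D, it is conditionally approved): it is in category E.
By R23 (it has attribute P, it has marker D): it is in category H.
By R8 (it has attribute L): it is declined.
By R9 (it is in category E, it is conditionally approved, it is in category B): it satisfies condition X1.
By R15 (it satisfies condition X1, it exceeds the LTV cap): it satisfies condition K.
By R18 (it is in category H): it has complete documentation.
By R4 (it is declined, it satisfies condition C): it carries flag W.
By R26 (it has complete documentation, it carries flag W): it is classified as V.
By R12 (it is classified as V, it has a prior default, it satisfies condition K): it is pre-approved.

Yes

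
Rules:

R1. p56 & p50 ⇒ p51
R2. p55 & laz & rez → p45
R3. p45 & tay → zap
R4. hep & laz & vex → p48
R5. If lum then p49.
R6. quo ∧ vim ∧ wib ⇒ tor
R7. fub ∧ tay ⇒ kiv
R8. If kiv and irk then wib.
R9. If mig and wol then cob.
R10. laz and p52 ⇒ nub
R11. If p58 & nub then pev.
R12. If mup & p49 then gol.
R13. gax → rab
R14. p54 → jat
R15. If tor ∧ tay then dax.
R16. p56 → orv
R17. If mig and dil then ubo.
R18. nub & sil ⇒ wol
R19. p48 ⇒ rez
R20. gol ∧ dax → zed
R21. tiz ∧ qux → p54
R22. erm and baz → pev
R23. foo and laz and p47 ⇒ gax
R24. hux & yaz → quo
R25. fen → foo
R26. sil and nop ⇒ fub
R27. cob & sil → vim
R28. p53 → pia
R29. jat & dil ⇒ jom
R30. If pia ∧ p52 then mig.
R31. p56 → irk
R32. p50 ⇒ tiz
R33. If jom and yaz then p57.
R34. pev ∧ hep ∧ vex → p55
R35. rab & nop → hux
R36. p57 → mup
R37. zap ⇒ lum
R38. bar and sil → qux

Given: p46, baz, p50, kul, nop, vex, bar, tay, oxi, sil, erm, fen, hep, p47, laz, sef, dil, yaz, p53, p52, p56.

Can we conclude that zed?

p48  (by R4: hep, laz, vex)
nub  (by R10: laz, p52)
wol  (by R18: nub, sil)
rez  (by R19: p48)
pev  (by R22: erm, baz)
foo  (by R25: fen)
fub  (by R26: sil, nop)
pia  (by R28: p53)
mig  (by R30: pia, p52)
irk  (by R31: p56)
tiz  (by R32: p50)
p55  (by R34: pev, hep, vex)
qux  (by R38: bar, sil)
p45  (by R2: p55, laz, rez)
zap  (by R3: p45, tay)
kiv  (by R7: fub, tay)
wib  (by R8: kiv, irk)
cob  (by R9: mig, wol)
p54  (by R21: tiz, qux)
gax  (by R23: foo, laz, p47)
vim  (by R27: cob, sil)
lum  (by R37: zap)
p49  (by R5: lum)
rab  (by R13: gax)
jat  (by R14: p54)
jom  (by R29: jat, dil)
p57  (by R33: jom, yaz)
hux  (by R35: rab, nop)
mup  (by R36: p57)
gol  (by R12: mup, p49)
quo  (by R24: hux, yaz)
tor  (by R6: quo, vim, wib)
dax  (by R15: tor, tay)
zed  (by R20: gol, dax)

Yes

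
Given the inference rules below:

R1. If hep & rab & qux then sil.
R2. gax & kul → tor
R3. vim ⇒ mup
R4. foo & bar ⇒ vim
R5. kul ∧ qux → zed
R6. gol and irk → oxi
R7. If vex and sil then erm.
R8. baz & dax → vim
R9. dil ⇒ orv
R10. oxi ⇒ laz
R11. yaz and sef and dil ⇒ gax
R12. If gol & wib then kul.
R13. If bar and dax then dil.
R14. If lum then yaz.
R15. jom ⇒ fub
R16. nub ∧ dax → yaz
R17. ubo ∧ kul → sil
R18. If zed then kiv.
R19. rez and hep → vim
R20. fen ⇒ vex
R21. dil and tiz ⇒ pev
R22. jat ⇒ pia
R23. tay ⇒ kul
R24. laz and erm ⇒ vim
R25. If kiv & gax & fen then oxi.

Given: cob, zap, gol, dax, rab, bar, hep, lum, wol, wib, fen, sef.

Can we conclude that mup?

Forward chaining from the given facts derives: kul, dil, yaz, vex, orv, gax, tor.
The only rule concluding mup is R3, which needs vim; that is never established.

No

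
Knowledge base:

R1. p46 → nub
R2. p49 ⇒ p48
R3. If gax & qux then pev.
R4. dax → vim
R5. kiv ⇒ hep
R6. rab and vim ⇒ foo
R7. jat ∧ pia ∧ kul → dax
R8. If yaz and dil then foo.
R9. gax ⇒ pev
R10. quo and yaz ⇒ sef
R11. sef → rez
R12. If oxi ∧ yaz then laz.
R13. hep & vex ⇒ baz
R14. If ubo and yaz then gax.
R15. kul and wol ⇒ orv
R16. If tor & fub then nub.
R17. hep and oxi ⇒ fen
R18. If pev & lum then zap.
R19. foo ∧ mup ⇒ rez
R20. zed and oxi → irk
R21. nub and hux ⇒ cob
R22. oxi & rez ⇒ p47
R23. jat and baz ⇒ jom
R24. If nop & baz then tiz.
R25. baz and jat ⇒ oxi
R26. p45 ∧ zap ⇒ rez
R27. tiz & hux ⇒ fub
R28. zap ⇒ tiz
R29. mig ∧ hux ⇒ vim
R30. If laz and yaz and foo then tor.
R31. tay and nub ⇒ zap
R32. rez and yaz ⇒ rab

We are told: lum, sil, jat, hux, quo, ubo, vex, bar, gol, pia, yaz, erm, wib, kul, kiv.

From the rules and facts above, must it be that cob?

Yes

hep  (by R5: kiv)
dax  (by R7: jat, pia, kul)
sef  (by R10: quo, yaz)
rez  (by R11: sef)
baz  (by R13: hep, vex)
gax  (by R14: ubo, yaz)
oxi  (by R25: baz, jat)
rab  (by R32: rez, yaz)
vim  (by R4: dax)
foo  (by R6: rab, vim)
pev  (by R9: gax)
laz  (by R12: oxi, yaz)
zap  (by R18: pev, lum)
tiz  (by R28: zap)
tor  (by R30: laz, yaz, foo)
fub  (by R27: tiz, hux)
nub  (by R16: tor, fub)
cob  (by R21: nub, hux)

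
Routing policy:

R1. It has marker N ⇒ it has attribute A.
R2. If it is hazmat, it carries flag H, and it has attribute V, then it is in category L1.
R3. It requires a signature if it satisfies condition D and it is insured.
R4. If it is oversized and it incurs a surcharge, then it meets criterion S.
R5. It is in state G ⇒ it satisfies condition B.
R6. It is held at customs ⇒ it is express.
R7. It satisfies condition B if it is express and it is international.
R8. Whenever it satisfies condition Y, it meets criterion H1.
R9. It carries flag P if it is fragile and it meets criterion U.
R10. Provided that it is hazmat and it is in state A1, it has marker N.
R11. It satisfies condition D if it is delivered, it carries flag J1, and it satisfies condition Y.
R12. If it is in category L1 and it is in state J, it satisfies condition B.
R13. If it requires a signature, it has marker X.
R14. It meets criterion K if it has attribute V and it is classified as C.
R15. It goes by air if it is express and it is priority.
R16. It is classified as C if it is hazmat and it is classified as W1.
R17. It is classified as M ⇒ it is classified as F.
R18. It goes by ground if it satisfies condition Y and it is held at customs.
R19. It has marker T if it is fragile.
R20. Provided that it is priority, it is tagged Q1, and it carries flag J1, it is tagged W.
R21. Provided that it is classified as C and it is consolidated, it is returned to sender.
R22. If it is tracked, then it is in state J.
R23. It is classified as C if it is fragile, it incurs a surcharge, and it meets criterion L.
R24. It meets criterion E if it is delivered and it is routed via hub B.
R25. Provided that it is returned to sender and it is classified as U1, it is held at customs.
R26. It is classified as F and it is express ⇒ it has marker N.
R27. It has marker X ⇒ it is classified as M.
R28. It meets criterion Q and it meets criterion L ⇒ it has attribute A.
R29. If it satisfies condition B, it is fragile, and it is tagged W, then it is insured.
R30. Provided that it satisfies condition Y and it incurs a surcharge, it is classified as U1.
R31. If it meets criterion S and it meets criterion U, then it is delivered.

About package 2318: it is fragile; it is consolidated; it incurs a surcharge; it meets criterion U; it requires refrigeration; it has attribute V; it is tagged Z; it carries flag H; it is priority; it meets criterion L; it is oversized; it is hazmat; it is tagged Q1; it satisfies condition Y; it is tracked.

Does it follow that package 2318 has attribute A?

Forward chaining from the given facts derives: is in category L1, meets criterion S, meets criterion H1, carries flag P, has marker T, is in state J, is classified as C, is classified as U1, is delivered, satisfies condition B, meets criterion K, is returned to sender, is held at customs, is express, goes by air, goes by ground.
Rules concluding "it has attribute A": R1 needs "it has marker N"; R28 needs "it meets criterion Q" — none of these are established.

No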